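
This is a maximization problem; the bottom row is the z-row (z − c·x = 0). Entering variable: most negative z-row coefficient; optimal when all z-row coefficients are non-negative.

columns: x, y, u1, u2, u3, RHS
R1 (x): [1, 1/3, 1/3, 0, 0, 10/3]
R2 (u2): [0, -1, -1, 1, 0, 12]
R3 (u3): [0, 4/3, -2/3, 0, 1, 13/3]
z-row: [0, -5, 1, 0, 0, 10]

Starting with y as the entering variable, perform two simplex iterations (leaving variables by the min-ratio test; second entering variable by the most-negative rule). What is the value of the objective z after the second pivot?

33

Ratio test on column y — row 1: (10/3)/(1/3) = 10; row 2: entry -1 ≤ 0; row 3: (13/3)/(4/3) = 13/4. Minimum is 13/4 at row 3 (u3 leaves); pivot element 4/3.
Pivot on row 3; the z-row RHS becomes 10 − (-5)·(13/4) = 105/4.
Next entering variable (most negative z-row entry -3/2): u1.
Ratio test on column u1 — row 1: (9/4)/(1/2) = 9/2; row 2: entry -3/2 ≤ 0; row 3: entry -1/2 ≤ 0. Minimum is 9/2 at row 1 (x leaves); pivot element 1/2.
After the second pivot the z-row RHS is 105/4 − (-3/2)·(9/2) = 33.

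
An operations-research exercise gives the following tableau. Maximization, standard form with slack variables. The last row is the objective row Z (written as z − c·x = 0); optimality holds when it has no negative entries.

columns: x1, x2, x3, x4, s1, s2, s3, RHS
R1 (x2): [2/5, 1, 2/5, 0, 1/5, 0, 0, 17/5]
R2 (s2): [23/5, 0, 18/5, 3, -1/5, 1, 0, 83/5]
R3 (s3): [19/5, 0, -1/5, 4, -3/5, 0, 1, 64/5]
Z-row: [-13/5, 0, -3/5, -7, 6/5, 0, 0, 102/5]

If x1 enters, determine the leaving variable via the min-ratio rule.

Column x1 entries and ratios — x2: (17/5)/(2/5) = 17/2; s2: (83/5)/(23/5) = 83/23; s3: (64/5)/(19/5) = 64/19.
Smallest ratio is 64/19 in the row of s3, so s3 leaves.

s3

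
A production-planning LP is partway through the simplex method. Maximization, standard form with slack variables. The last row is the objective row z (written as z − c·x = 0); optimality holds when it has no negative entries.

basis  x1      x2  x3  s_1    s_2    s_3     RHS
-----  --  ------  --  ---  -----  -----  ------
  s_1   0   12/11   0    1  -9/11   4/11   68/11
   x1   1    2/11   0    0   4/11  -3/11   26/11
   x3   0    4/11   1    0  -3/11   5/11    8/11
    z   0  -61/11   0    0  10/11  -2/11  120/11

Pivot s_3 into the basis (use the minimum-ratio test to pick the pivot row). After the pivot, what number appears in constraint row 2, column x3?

3/5

Ratio test on column s_3 — row 1: (68/11)/(4/11) = 17; row 2: entry -3/11 ≤ 0; row 3: (8/11)/(5/11) = 8/5. Minimum is 8/5 at row 3 (x3 leaves); pivot element 5/11.
Divide row 3 by 5/11; eliminate column s_3 from the other rows.
Row 2 update in column x3: 0 − (-3/11)·(11/5) = 3/5.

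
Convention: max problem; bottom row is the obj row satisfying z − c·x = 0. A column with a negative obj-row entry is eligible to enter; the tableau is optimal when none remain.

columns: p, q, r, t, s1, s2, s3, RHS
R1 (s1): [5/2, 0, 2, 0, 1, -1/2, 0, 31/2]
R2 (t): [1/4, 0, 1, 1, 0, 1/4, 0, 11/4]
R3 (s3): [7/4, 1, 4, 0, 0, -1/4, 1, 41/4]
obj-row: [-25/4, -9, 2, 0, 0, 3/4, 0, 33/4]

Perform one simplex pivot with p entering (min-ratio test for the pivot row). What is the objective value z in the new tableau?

Ratio test on column p — row 1: (31/2)/(5/2) = 31/5; row 2: (11/4)/(1/4) = 11; row 3: (41/4)/(7/4) = 41/7. Minimum is 41/7 at row 3 (s3 leaves); pivot element 7/4.
Pivot on row 3; the obj-row RHS becomes 33/4 − (-25/4)·(41/7) = 314/7.

314/7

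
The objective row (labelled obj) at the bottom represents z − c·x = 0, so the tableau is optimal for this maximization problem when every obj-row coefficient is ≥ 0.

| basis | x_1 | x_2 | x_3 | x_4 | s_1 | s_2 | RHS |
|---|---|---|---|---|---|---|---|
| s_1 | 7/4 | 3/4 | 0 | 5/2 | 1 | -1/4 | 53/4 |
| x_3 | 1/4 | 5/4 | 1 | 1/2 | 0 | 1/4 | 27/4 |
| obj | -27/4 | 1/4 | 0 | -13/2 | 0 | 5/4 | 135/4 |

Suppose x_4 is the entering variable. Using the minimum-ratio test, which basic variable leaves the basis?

s_1

Column x_4 entries and ratios — s_1: (53/4)/(5/2) = 53/10; x_3: (27/4)/(1/2) = 27/2.
Smallest ratio is 53/10 in the row of s_1, so s_1 leaves.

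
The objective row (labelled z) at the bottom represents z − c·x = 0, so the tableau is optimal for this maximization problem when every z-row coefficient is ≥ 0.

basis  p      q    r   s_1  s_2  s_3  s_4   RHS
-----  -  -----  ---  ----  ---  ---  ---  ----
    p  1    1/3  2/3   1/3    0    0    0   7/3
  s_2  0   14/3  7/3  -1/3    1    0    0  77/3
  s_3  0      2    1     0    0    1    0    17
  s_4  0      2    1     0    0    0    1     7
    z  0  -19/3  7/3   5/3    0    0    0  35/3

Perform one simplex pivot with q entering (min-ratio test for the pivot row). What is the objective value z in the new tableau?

203/6

Ratio test on column q — row 1: (7/3)/(1/3) = 7; row 2: (77/3)/(14/3) = 11/2; row 3: 17/2 = 17/2; row 4: 7/2 = 7/2. Minimum is 7/2 at row 4 (s_4 leaves); pivot element 2.
Pivot on row 4; the z-row RHS becomes 35/3 − (-19/3)·(7/2) = 203/6.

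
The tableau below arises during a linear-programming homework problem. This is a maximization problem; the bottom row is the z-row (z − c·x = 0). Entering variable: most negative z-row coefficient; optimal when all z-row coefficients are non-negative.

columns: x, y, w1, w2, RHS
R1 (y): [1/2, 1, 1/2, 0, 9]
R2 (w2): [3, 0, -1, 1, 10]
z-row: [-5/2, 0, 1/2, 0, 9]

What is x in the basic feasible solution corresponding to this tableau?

x is not in the basis, so in the current basic feasible solution x = 0.

0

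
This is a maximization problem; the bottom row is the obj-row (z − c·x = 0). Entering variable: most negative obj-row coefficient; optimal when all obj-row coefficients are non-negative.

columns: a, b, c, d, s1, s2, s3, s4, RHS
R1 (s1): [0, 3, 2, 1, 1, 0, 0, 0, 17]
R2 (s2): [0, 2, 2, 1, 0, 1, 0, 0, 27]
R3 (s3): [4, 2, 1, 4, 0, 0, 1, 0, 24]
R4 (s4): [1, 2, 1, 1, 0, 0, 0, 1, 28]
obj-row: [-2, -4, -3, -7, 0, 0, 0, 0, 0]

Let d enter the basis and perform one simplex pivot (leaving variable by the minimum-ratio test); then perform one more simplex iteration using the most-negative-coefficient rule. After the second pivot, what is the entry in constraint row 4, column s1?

Ratio test on column d — row 1: 17/1 = 17; row 2: 27/1 = 27; row 3: 24/4 = 6; row 4: 28/1 = 28. Minimum is 6 at row 3 (s3 leaves); pivot element 4.
Divide row 3 by 4; eliminate column d from the other rows.
Second iteration: most negative obj-row entry is -5/4 in column c, so c enters.
Ratio test on column c — row 1: 11/(7/4) = 44/7; row 2: 21/(7/4) = 12; row 3: 6/(1/4) = 24; row 4: 22/(3/4) = 88/3. Minimum is 44/7 at row 1 (s1 leaves); pivot element 7/4.
Divide row 1 by 7/4; eliminate column c from the other rows.
After both pivots, the entry at constraint row 4, column s1 is -3/7.

-3/7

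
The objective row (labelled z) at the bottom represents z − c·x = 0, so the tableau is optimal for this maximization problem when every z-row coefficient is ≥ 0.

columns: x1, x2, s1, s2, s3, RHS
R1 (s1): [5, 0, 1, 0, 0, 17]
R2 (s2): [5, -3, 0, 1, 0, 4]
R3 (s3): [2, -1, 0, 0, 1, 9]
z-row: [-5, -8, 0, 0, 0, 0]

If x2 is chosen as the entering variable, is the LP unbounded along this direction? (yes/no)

yes

Every constraint-row entry in column x2 is ≤ 0, so increasing x2 is unbounded.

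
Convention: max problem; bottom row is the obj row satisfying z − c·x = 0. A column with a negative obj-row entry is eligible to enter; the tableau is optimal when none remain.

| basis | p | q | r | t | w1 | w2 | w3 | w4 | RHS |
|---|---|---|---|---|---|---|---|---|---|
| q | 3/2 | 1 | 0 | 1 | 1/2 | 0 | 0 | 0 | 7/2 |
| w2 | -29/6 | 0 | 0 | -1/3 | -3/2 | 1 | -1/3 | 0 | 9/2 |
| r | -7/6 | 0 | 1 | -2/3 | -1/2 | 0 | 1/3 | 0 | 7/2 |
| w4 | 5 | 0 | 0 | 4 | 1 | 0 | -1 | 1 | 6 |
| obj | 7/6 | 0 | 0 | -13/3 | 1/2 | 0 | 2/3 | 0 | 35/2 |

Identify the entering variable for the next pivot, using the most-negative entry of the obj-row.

t

Negative obj-row entries: t: -13/3.
The most negative is -13/3 in column t, so t enters.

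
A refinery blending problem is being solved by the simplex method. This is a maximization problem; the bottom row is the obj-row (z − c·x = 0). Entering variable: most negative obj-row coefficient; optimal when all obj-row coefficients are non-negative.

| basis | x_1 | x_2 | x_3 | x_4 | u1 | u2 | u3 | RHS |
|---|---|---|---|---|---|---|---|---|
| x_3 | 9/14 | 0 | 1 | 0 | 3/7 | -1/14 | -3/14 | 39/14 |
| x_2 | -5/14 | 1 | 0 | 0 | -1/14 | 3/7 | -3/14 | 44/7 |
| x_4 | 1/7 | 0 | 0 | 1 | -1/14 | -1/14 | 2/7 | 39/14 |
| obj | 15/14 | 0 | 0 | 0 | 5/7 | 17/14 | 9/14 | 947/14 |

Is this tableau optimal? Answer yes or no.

Every obj-row coefficient is ≥ 0, so the tableau is optimal.

yes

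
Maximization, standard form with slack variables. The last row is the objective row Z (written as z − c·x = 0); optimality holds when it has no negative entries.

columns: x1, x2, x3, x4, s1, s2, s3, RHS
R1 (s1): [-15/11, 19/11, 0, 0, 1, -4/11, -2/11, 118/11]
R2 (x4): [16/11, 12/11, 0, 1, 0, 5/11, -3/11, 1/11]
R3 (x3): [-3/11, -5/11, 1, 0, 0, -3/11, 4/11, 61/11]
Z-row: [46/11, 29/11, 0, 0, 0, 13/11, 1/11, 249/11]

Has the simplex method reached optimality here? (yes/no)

yes

Every Z-row coefficient is ≥ 0, so the tableau is optimal.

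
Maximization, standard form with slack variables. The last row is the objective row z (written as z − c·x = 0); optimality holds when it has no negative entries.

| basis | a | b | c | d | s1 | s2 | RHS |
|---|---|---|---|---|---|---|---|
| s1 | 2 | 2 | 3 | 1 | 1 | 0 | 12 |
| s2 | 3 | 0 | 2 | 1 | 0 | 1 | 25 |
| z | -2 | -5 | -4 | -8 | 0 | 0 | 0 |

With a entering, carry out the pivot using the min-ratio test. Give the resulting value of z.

12

Ratio test on column a — row 1: 12/2 = 6; row 2: 25/3 = 25/3. Minimum is 6 at row 1 (s1 leaves); pivot element 2.
Pivot on row 1; the z-row RHS becomes 0 − (-2)·6 = 12.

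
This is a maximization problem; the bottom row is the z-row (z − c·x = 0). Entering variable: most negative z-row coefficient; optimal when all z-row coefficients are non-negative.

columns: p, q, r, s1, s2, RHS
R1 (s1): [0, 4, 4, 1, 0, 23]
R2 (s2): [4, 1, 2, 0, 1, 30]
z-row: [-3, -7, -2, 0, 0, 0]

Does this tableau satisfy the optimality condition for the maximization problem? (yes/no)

The z-row has a negative entry -7 in column q, so it is not optimal.

no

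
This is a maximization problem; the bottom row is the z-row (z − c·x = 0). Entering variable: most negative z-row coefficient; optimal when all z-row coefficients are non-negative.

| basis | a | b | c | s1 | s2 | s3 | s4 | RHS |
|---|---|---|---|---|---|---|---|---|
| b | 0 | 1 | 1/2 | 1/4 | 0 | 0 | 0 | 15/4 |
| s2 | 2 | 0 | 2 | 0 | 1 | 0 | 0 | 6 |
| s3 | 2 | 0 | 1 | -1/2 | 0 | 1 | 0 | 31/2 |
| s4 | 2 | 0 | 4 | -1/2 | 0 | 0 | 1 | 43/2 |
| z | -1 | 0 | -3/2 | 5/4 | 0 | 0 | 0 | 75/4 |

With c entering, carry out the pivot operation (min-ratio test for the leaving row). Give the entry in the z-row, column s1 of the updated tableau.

5/4

Ratio test on column c — row 1: (15/4)/(1/2) = 15/2; row 2: 6/2 = 3; row 3: (31/2)/1 = 31/2; row 4: (43/2)/4 = 43/8. Minimum is 3 at row 2 (s2 leaves); pivot element 2.
Divide row 2 by 2; eliminate column c from the other rows.
z-row update in column s1: 5/4 − (-3/2)·0 = 5/4.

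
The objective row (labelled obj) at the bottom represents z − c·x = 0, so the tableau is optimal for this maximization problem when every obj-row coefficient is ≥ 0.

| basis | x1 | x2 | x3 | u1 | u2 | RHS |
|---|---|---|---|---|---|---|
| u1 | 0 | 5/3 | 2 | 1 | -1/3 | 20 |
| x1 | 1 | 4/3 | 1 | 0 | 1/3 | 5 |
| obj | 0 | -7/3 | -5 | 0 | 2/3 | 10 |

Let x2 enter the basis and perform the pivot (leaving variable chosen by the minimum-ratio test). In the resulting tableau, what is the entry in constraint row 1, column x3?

3/4

Ratio test on column x2 — row 1: 20/(5/3) = 12; row 2: 5/(4/3) = 15/4. Minimum is 15/4 at row 2 (x1 leaves); pivot element 4/3.
Divide row 2 by 4/3; eliminate column x2 from the other rows.
Row 1 update in column x3: 2 − (5/3)·(3/4) = 3/4.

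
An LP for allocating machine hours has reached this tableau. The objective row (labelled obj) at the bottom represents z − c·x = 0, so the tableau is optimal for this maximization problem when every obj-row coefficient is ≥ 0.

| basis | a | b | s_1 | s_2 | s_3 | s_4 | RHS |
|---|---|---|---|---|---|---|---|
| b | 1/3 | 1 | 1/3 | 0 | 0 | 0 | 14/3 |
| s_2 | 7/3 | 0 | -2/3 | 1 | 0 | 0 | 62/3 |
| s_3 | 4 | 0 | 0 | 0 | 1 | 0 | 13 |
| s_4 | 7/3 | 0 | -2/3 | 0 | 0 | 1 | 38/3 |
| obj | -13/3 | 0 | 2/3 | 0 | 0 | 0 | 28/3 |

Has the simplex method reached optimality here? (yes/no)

no

The obj-row has a negative entry -13/3 in column a, so it is not optimal.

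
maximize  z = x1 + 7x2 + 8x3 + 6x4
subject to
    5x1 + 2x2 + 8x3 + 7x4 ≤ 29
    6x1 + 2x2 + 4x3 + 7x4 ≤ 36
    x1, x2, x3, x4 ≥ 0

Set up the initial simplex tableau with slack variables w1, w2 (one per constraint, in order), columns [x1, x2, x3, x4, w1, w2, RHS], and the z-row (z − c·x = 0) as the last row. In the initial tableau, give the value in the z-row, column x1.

-1

The z-row carries the negated objective coefficients: the x1 entry is -1.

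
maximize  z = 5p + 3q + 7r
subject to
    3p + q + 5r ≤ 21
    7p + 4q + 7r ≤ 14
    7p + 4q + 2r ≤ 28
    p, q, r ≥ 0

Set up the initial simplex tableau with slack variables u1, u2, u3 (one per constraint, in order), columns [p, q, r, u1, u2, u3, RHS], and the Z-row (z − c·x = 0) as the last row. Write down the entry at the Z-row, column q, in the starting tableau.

The Z-row carries the negated objective coefficients: the q entry is -3.

-3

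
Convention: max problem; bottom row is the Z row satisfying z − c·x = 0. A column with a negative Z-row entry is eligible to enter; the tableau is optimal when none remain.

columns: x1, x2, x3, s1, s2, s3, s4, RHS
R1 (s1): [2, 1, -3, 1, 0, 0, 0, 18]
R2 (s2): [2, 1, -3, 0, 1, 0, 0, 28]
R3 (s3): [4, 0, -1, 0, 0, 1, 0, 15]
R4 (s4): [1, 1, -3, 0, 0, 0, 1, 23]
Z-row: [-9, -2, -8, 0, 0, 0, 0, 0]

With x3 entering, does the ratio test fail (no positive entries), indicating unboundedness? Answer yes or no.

Every constraint-row entry in column x3 is ≤ 0, so increasing x3 is unbounded.

yes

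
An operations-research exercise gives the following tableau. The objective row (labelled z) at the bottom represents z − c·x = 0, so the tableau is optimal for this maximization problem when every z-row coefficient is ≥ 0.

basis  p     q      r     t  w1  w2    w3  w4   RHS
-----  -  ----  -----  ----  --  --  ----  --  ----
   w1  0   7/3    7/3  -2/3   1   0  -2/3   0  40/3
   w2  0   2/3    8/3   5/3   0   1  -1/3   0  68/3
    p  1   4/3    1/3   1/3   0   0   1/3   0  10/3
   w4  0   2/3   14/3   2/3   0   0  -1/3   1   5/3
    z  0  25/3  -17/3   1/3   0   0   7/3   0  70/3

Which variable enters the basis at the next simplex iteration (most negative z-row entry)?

r

Negative z-row entries: r: -17/3.
The most negative is -17/3 in column r, so r enters.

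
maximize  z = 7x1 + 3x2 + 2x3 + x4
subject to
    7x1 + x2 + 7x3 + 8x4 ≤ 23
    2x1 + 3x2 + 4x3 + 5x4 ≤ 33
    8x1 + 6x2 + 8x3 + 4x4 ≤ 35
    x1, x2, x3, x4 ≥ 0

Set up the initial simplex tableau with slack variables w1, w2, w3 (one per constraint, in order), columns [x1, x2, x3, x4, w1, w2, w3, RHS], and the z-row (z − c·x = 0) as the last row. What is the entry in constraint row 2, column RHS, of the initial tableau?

33

The RHS of constraint 2 is b_2 = 33.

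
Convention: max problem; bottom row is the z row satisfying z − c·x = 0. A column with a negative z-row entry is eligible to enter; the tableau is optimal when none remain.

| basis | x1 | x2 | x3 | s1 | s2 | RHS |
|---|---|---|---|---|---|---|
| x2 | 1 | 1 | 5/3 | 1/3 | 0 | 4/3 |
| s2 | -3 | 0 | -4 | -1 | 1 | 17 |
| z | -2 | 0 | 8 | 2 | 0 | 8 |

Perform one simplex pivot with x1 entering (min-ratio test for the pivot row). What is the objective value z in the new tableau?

32/3

Ratio test on column x1 — row 1: (4/3)/1 = 4/3; row 2: entry -3 ≤ 0. Minimum is 4/3 at row 1 (x2 leaves); pivot element 1.
Pivot on row 1; the z-row RHS becomes 8 − (-2)·(4/3) = 32/3.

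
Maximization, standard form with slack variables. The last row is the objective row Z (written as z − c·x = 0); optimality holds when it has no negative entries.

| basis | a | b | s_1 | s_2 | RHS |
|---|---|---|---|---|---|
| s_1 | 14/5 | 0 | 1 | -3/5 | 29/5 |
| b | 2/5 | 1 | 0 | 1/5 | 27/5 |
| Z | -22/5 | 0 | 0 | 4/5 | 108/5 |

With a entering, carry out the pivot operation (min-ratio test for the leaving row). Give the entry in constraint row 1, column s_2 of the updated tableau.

-3/14

Ratio test on column a — row 1: (29/5)/(14/5) = 29/14; row 2: (27/5)/(2/5) = 27/2. Minimum is 29/14 at row 1 (s_1 leaves); pivot element 14/5.
Divide row 1 by 14/5; eliminate column a from the other rows.
In the new row 1, the s_2 entry is the old entry divided by the pivot: (-3/5)/(14/5) = -3/14.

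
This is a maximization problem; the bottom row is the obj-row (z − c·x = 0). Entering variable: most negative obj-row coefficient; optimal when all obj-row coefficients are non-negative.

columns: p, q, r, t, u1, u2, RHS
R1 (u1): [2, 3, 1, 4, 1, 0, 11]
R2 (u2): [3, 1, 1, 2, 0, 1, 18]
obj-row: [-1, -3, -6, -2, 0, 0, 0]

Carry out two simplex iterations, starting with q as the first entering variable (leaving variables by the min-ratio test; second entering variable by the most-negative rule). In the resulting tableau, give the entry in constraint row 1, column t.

Ratio test on column q — row 1: 11/3 = 11/3; row 2: 18/1 = 18. Minimum is 11/3 at row 1 (u1 leaves); pivot element 3.
Divide row 1 by 3; eliminate column q from the other rows.
Second iteration: most negative obj-row entry is -5 in column r, so r enters.
Ratio test on column r — row 1: (11/3)/(1/3) = 11; row 2: (43/3)/(2/3) = 43/2. Minimum is 11 at row 1 (q leaves); pivot element 1/3.
Divide row 1 by 1/3; eliminate column r from the other rows.
After both pivots, the entry at constraint row 1, column t is 4.

4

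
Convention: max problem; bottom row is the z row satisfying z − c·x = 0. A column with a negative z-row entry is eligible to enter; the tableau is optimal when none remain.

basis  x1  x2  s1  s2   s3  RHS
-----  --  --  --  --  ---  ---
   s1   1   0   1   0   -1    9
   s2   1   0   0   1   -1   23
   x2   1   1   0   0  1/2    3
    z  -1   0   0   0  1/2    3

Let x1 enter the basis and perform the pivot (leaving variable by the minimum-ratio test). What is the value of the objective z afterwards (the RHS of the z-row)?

6

Ratio test on column x1 — row 1: 9/1 = 9; row 2: 23/1 = 23; row 3: 3/1 = 3. Minimum is 3 at row 3 (x2 leaves); pivot element 1.
Pivot on row 3; the z-row RHS becomes 3 − (-1)·3 = 6.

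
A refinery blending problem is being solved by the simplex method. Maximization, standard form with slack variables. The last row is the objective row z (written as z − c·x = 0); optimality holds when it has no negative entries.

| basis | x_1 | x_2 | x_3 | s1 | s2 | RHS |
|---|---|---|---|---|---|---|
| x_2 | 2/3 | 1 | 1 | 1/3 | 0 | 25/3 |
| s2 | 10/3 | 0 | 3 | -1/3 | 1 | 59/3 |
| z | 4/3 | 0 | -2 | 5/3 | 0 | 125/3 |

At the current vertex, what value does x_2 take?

x_2 is basic (row 1); its value is the RHS of that row, 25/3.

25/3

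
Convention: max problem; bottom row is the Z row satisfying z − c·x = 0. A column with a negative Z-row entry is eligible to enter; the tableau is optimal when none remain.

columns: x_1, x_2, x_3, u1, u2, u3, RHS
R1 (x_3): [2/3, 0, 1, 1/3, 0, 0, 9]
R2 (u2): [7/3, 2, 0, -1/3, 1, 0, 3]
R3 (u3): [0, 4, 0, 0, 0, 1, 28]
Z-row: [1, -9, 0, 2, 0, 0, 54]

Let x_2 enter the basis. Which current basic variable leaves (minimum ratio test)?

u2

Column x_2 entries and ratios — x_3: 0 ≤ 0, skip; u2: 3/2 = 3/2; u3: 28/4 = 7.
Smallest ratio is 3/2 in the row of u2, so u2 leaves.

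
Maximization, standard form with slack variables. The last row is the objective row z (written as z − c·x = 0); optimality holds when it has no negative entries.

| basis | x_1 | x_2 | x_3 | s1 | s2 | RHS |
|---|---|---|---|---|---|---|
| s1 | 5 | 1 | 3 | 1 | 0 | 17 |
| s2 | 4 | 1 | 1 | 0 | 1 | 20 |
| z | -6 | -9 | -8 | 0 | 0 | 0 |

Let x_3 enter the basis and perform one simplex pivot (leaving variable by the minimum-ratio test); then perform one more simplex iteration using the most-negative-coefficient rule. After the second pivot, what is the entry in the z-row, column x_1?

39

Ratio test on column x_3 — row 1: 17/3 = 17/3; row 2: 20/1 = 20. Minimum is 17/3 at row 1 (s1 leaves); pivot element 3.
Divide row 1 by 3; eliminate column x_3 from the other rows.
Second iteration: most negative z-row entry is -19/3 in column x_2, so x_2 enters.
Ratio test on column x_2 — row 1: (17/3)/(1/3) = 17; row 2: (43/3)/(2/3) = 43/2. Minimum is 17 at row 1 (x_3 leaves); pivot element 1/3.
Divide row 1 by 1/3; eliminate column x_2 from the other rows.
After both pivots, the entry at the z-row, column x_1 is 39.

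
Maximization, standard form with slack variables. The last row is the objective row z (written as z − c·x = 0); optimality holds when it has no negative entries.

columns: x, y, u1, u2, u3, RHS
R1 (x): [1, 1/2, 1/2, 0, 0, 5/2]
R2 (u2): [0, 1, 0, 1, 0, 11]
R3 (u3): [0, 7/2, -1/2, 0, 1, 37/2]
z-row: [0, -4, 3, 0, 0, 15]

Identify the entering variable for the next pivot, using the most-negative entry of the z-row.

y

Negative z-row entries: y: -4.
The most negative is -4 in column y, so y enters.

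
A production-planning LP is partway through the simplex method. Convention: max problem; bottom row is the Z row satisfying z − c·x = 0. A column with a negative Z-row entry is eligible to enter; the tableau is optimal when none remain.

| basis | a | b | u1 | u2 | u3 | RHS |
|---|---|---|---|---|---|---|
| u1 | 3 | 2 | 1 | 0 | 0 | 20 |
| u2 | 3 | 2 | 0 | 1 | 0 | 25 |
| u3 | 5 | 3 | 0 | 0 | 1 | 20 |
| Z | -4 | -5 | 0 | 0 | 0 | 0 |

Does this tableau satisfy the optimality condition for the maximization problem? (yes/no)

The Z-row has a negative entry -5 in column b, so it is not optimal.

no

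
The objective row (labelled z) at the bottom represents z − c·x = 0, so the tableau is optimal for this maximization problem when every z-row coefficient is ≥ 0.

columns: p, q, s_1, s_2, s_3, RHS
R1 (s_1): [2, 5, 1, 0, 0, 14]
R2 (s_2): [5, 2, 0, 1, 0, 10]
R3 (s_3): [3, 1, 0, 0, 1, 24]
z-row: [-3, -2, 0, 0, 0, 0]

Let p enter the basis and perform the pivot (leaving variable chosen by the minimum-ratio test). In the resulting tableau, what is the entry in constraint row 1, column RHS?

Ratio test on column p — row 1: 14/2 = 7; row 2: 10/5 = 2; row 3: 24/3 = 8. Minimum is 2 at row 2 (s_2 leaves); pivot element 5.
Divide row 2 by 5; eliminate column p from the other rows.
Row 1 update in column RHS: 14 − 2·2 = 10.

10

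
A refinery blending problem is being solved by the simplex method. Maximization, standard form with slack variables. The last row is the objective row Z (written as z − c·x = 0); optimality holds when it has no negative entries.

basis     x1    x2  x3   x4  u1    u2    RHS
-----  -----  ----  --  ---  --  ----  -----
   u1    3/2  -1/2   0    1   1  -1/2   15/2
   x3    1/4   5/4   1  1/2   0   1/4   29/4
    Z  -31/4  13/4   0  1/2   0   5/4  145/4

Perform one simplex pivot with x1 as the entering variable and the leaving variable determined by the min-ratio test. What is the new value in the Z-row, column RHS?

Ratio test on column x1 — row 1: (15/2)/(3/2) = 5; row 2: (29/4)/(1/4) = 29. Minimum is 5 at row 1 (u1 leaves); pivot element 3/2.
Divide row 1 by 3/2; eliminate column x1 from the other rows.
Z-row update in column RHS: 145/4 − (-31/4)·5 = 75.

75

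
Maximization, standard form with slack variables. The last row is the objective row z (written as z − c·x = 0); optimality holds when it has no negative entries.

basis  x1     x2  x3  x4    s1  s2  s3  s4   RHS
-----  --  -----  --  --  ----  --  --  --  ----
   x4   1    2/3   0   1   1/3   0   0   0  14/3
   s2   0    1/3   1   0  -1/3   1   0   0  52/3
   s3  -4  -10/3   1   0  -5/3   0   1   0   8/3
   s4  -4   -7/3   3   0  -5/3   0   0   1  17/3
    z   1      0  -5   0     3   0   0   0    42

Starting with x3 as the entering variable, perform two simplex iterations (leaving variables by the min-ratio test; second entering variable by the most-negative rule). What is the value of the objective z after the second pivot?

701/9

Ratio test on column x3 — row 1: entry 0 ≤ 0; row 2: (52/3)/1 = 52/3; row 3: (8/3)/1 = 8/3; row 4: (17/3)/3 = 17/9. Minimum is 17/9 at row 4 (s4 leaves); pivot element 3.
Pivot on row 4; the z-row RHS becomes 42 − (-5)·(17/9) = 463/9.
Next entering variable (most negative z-row entry -17/3): x1.
Ratio test on column x1 — row 1: (14/3)/1 = 14/3; row 2: (139/9)/(4/3) = 139/12; row 3: entry -8/3 ≤ 0; row 4: entry -4/3 ≤ 0. Minimum is 14/3 at row 1 (x4 leaves); pivot element 1.
After the second pivot the z-row RHS is 463/9 − (-17/3)·(14/3) = 701/9.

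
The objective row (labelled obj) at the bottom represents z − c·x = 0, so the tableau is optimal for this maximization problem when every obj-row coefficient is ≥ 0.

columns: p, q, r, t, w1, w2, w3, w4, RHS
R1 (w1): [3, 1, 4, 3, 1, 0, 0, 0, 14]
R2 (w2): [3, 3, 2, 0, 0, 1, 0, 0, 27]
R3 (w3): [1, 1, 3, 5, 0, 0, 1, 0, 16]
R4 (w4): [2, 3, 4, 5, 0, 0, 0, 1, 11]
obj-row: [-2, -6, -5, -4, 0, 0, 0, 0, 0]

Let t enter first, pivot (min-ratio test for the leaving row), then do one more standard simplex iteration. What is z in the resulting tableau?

22

Ratio test on column t — row 1: 14/3 = 14/3; row 2: entry 0 ≤ 0; row 3: 16/5 = 16/5; row 4: 11/5 = 11/5. Minimum is 11/5 at row 4 (w4 leaves); pivot element 5.
Pivot on row 4; the obj-row RHS becomes 0 − (-4)·(11/5) = 44/5.
Next entering variable (most negative obj-row entry -18/5): q.
Ratio test on column q — row 1: entry -4/5 ≤ 0; row 2: 27/3 = 9; row 3: entry -2 ≤ 0; row 4: (11/5)/(3/5) = 11/3. Minimum is 11/3 at row 4 (t leaves); pivot element 3/5.
After the second pivot the obj-row RHS is 44/5 − (-18/5)·(11/3) = 22.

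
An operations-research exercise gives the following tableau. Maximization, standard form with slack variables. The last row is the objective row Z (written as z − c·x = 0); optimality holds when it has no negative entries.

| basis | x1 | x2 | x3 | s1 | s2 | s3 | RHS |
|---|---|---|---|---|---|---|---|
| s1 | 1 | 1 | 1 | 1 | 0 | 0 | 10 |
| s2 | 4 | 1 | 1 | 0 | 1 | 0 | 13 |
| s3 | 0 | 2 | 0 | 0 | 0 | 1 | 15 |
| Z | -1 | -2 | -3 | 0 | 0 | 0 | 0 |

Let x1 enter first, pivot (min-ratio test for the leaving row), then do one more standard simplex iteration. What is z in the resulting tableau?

Ratio test on column x1 — row 1: 10/1 = 10; row 2: 13/4 = 13/4; row 3: entry 0 ≤ 0. Minimum is 13/4 at row 2 (s2 leaves); pivot element 4.
Pivot on row 2; the Z-row RHS becomes 0 − (-1)·(13/4) = 13/4.
Next entering variable (most negative Z-row entry -11/4): x3.
Ratio test on column x3 — row 1: (27/4)/(3/4) = 9; row 2: (13/4)/(1/4) = 13; row 3: entry 0 ≤ 0. Minimum is 9 at row 1 (s1 leaves); pivot element 3/4.
After the second pivot the Z-row RHS is 13/4 − (-11/4)·9 = 28.

28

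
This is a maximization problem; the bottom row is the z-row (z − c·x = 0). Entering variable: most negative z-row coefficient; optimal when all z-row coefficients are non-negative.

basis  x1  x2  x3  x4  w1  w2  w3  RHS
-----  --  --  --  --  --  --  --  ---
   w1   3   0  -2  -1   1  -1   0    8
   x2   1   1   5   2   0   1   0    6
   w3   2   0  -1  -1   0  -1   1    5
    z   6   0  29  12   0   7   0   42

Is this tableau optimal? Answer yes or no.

yes

Every z-row coefficient is ≥ 0, so the tableau is optimal.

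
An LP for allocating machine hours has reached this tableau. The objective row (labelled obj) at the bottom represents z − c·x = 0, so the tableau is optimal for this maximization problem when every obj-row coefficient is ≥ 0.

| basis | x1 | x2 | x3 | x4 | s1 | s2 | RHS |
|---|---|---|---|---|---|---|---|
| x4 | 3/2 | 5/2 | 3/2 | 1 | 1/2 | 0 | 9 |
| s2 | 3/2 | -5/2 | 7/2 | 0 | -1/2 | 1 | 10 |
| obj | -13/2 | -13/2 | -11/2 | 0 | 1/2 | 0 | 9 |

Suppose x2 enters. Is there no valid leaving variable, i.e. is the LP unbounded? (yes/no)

no

Column x2 has positive entries in row(s) 1, so the ratio test bounds it — not unbounded.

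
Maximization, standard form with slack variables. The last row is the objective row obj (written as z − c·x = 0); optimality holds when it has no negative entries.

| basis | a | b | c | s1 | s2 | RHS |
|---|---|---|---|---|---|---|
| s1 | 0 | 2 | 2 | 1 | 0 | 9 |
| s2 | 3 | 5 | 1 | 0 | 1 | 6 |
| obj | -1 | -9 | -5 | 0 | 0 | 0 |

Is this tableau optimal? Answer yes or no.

no

The obj-row has a negative entry -9 in column b, so it is not optimal.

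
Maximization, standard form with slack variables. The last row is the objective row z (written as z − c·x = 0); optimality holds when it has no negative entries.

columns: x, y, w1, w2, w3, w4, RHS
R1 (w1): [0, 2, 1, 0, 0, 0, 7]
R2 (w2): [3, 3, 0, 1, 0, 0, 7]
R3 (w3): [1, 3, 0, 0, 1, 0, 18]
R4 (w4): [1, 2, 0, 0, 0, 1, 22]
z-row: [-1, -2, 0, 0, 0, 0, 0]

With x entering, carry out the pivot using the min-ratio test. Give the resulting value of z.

Ratio test on column x — row 1: entry 0 ≤ 0; row 2: 7/3 = 7/3; row 3: 18/1 = 18; row 4: 22/1 = 22. Minimum is 7/3 at row 2 (w2 leaves); pivot element 3.
Pivot on row 2; the z-row RHS becomes 0 − (-1)·(7/3) = 7/3.

7/3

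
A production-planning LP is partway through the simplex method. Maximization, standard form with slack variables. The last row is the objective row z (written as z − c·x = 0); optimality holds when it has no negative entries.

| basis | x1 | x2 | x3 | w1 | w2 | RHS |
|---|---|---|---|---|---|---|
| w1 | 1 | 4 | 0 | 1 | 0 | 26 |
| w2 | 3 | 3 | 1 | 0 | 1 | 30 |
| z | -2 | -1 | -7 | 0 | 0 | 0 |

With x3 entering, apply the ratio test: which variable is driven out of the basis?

w2

Column x3 entries and ratios — w1: 0 ≤ 0, skip; w2: 30/1 = 30.
Smallest ratio is 30 in the row of w2, so w2 leaves.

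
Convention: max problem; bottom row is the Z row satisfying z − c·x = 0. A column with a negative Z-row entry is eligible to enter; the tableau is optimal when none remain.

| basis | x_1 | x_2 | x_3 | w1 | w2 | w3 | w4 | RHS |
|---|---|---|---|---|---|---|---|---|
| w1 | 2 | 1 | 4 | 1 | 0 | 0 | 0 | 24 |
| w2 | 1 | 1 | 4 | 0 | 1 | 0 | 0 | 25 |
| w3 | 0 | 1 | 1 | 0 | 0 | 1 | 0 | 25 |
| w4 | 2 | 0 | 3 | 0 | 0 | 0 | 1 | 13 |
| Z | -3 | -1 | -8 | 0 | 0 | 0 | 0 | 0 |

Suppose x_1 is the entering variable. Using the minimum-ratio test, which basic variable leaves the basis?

w4

Column x_1 entries and ratios — w1: 24/2 = 12; w2: 25/1 = 25; w3: 0 ≤ 0, skip; w4: 13/2 = 13/2.
Smallest ratio is 13/2 in the row of w4, so w4 leaves.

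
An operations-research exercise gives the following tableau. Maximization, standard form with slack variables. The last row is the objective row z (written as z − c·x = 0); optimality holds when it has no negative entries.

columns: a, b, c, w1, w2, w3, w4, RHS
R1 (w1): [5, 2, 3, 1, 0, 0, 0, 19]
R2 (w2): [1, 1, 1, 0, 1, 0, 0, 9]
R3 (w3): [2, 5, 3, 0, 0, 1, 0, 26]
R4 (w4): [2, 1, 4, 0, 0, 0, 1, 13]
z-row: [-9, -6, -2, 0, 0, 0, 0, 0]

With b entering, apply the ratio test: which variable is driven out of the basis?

Column b entries and ratios — w1: 19/2 = 19/2; w2: 9/1 = 9; w3: 26/5 = 26/5; w4: 13/1 = 13.
Smallest ratio is 26/5 in the row of w3, so w3 leaves.

w3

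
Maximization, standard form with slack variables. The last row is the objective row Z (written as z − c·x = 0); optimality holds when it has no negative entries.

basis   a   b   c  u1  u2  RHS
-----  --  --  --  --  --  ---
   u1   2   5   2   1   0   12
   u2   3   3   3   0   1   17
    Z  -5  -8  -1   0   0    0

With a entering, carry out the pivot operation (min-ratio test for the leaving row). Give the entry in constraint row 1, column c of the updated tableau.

0

Ratio test on column a — row 1: 12/2 = 6; row 2: 17/3 = 17/3. Minimum is 17/3 at row 2 (u2 leaves); pivot element 3.
Divide row 2 by 3; eliminate column a from the other rows.
Row 1 update in column c: 2 − 2·1 = 0.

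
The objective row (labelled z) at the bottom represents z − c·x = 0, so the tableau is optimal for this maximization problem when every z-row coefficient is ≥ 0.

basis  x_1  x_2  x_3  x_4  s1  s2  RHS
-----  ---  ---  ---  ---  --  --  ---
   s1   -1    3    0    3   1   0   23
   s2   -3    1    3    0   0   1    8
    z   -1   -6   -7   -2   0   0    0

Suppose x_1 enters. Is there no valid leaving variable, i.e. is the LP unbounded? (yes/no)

yes

Every constraint-row entry in column x_1 is ≤ 0, so increasing x_1 is unbounded.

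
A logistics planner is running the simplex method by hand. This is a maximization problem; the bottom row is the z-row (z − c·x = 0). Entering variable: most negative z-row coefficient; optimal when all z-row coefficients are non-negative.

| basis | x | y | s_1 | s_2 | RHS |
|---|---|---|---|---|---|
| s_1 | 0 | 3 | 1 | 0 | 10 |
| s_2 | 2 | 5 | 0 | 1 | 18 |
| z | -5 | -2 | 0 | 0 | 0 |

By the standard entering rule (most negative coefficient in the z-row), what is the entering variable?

x

Negative z-row entries: x: -5, y: -2.
The most negative is -5 in column x, so x enters.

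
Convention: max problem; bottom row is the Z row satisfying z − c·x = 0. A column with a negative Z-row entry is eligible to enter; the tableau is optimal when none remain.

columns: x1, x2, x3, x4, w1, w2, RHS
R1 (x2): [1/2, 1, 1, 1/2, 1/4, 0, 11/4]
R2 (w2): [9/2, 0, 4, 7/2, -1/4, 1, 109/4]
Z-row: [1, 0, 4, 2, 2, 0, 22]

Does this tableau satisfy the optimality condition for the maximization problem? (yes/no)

Every Z-row coefficient is ≥ 0, so the tableau is optimal.

yes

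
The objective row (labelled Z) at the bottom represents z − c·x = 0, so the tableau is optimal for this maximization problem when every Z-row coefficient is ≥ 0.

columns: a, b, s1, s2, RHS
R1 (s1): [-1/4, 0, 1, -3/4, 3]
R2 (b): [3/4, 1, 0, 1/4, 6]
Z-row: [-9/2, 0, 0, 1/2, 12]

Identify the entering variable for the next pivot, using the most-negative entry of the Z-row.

a

Negative Z-row entries: a: -9/2.
The most negative is -9/2 in column a, so a enters.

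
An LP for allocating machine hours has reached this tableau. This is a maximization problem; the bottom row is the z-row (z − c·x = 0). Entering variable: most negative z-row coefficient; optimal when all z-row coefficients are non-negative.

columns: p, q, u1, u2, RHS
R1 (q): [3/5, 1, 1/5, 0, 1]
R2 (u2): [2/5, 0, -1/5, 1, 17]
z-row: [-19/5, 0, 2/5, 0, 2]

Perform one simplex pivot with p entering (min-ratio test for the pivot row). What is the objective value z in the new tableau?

25/3

Ratio test on column p — row 1: 1/(3/5) = 5/3; row 2: 17/(2/5) = 85/2. Minimum is 5/3 at row 1 (q leaves); pivot element 3/5.
Pivot on row 1; the z-row RHS becomes 2 − (-19/5)·(5/3) = 25/3.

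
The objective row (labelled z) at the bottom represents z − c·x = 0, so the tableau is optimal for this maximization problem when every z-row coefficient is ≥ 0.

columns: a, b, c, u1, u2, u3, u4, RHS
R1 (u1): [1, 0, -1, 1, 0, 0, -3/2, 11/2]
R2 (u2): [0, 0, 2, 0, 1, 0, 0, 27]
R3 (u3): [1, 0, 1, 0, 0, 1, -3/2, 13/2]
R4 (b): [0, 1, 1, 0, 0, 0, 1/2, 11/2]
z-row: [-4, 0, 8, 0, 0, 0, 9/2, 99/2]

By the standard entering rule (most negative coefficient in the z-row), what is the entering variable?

Negative z-row entries: a: -4.
The most negative is -4 in column a, so a enters.

a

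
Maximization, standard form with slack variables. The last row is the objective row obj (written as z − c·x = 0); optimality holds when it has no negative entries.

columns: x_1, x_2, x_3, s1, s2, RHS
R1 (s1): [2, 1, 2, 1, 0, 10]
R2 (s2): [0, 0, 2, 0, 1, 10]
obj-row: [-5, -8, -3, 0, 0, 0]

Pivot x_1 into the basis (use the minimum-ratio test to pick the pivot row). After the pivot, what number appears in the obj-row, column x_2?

Ratio test on column x_1 — row 1: 10/2 = 5; row 2: entry 0 ≤ 0. Minimum is 5 at row 1 (s1 leaves); pivot element 2.
Divide row 1 by 2; eliminate column x_1 from the other rows.
obj-row update in column x_2: -8 − (-5)·(1/2) = -11/2.

-11/2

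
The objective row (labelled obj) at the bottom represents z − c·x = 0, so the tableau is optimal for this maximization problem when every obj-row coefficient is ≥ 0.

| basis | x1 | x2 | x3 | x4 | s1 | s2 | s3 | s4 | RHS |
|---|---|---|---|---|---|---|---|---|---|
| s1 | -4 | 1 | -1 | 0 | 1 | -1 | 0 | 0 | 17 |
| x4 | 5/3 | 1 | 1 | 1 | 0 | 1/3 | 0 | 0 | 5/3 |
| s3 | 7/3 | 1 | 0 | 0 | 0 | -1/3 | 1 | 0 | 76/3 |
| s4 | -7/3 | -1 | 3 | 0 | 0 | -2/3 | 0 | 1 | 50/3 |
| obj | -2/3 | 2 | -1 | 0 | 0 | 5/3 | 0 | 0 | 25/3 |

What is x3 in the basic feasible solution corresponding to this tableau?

x3 is not in the basis, so in the current basic feasible solution x3 = 0.

0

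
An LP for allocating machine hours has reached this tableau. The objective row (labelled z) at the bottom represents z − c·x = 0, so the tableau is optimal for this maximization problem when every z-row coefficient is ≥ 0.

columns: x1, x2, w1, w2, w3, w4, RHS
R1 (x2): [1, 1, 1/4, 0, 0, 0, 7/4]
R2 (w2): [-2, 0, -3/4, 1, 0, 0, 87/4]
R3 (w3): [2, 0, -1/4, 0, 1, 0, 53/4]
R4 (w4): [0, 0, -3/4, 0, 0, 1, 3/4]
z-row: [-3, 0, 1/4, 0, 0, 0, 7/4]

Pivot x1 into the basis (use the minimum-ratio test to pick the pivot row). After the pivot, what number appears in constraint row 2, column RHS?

101/4

Ratio test on column x1 — row 1: (7/4)/1 = 7/4; row 2: entry -2 ≤ 0; row 3: (53/4)/2 = 53/8; row 4: entry 0 ≤ 0. Minimum is 7/4 at row 1 (x2 leaves); pivot element 1.
Divide row 1 by 1; eliminate column x1 from the other rows.
Row 2 update in column RHS: 87/4 − (-2)·(7/4) = 101/4.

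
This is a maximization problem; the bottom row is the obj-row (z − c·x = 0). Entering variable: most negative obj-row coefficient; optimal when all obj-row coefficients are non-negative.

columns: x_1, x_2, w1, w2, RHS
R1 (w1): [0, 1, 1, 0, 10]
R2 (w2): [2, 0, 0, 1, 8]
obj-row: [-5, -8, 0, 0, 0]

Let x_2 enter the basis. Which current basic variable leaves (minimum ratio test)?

Column x_2 entries and ratios — w1: 10/1 = 10; w2: 0 ≤ 0, skip.
Smallest ratio is 10 in the row of w1, so w1 leaves.

w1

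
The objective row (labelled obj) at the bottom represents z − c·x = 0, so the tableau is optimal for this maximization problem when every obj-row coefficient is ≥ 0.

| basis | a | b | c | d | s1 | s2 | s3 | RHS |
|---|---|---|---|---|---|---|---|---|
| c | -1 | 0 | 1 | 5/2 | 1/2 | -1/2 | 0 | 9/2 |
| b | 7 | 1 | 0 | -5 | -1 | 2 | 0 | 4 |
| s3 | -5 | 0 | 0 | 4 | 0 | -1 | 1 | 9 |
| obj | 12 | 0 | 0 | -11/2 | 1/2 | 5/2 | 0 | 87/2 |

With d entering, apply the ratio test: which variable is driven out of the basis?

Column d entries and ratios — c: (9/2)/(5/2) = 9/5; b: -5 ≤ 0, skip; s3: 9/4 = 9/4.
Smallest ratio is 9/5 in the row of c, so c leaves.

c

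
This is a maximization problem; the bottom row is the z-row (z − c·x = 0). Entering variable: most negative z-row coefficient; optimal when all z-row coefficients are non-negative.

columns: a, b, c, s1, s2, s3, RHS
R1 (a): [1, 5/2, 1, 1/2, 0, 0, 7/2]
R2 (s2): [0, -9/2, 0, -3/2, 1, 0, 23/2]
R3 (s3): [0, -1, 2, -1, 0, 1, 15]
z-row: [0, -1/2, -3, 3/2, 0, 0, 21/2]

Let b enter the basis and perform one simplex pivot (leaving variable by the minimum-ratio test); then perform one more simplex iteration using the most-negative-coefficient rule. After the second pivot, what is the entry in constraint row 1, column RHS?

7/2

Ratio test on column b — row 1: (7/2)/(5/2) = 7/5; row 2: entry -9/2 ≤ 0; row 3: entry -1 ≤ 0. Minimum is 7/5 at row 1 (a leaves); pivot element 5/2.
Divide row 1 by 5/2; eliminate column b from the other rows.
Second iteration: most negative z-row entry is -14/5 in column c, so c enters.
Ratio test on column c — row 1: (7/5)/(2/5) = 7/2; row 2: (89/5)/(9/5) = 89/9; row 3: (82/5)/(12/5) = 41/6. Minimum is 7/2 at row 1 (b leaves); pivot element 2/5.
Divide row 1 by 2/5; eliminate column c from the other rows.
After both pivots, the entry at constraint row 1, column RHS is 7/2.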